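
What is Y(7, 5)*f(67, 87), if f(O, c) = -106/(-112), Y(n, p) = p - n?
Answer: -53/28 ≈ -1.8929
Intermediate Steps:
f(O, c) = 53/56 (f(O, c) = -106*(-1/112) = 53/56)
Y(7, 5)*f(67, 87) = (5 - 1*7)*(53/56) = (5 - 7)*(53/56) = -2*53/56 = -53/28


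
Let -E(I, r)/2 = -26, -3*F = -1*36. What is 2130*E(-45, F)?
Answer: 110760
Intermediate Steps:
F = 12 (F = -(-1)*36/3 = -⅓*(-36) = 12)
E(I, r) = 52 (E(I, r) = -2*(-26) = 52)
2130*E(-45, F) = 2130*52 = 110760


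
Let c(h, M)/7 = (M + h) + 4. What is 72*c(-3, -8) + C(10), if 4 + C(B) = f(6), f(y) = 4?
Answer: -3528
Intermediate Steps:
C(B) = 0 (C(B) = -4 + 4 = 0)
c(h, M) = 28 + 7*M + 7*h (c(h, M) = 7*((M + h) + 4) = 7*(4 + M + h) = 28 + 7*M + 7*h)
72*c(-3, -8) + C(10) = 72*(28 + 7*(-8) + 7*(-3)) + 0 = 72*(28 - 56 - 21) + 0 = 72*(-49) + 0 = -3528 + 0 = -3528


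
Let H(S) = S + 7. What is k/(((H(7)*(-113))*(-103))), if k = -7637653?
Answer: -7637653/162946 ≈ -46.872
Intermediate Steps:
H(S) = 7 + S
k/(((H(7)*(-113))*(-103))) = -7637653*1/(11639*(7 + 7)) = -7637653/((14*(-113))*(-103)) = -7637653/((-1582*(-103))) = -7637653/162946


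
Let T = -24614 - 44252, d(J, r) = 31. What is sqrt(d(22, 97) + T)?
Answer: I*sqrt(68835) ≈ 262.36*I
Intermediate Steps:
T = -68866
sqrt(d(22, 97) + T) = sqrt(31 - 68866) = sqrt(-68835) = I*sqrt(68835)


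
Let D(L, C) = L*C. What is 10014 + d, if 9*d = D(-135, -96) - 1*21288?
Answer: 27266/3 ≈ 9088.7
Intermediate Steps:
D(L, C) = C*L
d = -2776/3 (d = (-96*(-135) - 1*21288)/9 = (12960 - 21288)/9 = (⅑)*(-8328) = -2776/3 ≈ -925.33)
10014 + d = 10014 - 2776/3 = 27266/3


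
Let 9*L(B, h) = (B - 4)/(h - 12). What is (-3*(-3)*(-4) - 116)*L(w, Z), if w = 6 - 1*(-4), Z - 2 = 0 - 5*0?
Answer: 152/15 ≈ 10.133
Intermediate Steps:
Z = 2 (Z = 2 + (0 - 5*0) = 2 + (0 + 0) = 2 + 0 = 2)
w = 10 (w = 6 + 4 = 10)
L(B, h) = (-4 + B)/(9*(-12 + h)) (L(B, h) = ((B - 4)/(h - 12))/9 = ((-4 + B)/(-12 + h))/9 = (-4 + B)/(9*(-12 + h)))
(-3*(-3)*(-4) - 116)*L(w, Z) = (-3*(-3)*(-4) - 116)*((-4 + 10)/(9*(-12 + 2))) = (9*(-4) - 116)*((⅑)*6/(-10)) = (-36 - 116)*((⅑)*(-⅒)*6) = -152*(-1/15) = 152/15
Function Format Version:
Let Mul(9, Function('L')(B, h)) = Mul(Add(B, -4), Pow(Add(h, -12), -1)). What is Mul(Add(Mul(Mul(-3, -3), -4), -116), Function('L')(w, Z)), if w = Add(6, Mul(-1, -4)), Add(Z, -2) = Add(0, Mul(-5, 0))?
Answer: Rational(152, 15) ≈ 10.133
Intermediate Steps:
Z = 2 (Z = Add(2, Add(0, Mul(-5, 0))) = Add(2, Add(0, 0)) = Add(2, 0) = 2)
w = 10 (w = Add(6, 4) = 10)
Function('L')(B, h) = Mul(Rational(1, 9), Pow(Add(-12, h), -1), Add(-4, B)) (Function('L')(B, h) = Mul(Rational(1, 9), Mul(Add(B, -4), Pow(Add(h, -12), -1))) = Mul(Rational(1, 9), Mul(Add(-4, B), Pow(Add(-12, h), -1))) = Mul(Rational(1, 9), Mul(Pow(Add(-12, h), -1), Add(-4, B))) = Mul(Rational(1, 9), Pow(Add(-12, h), -1), Add(-4, B)))
Mul(Add(Mul(Mul(-3, -3), -4), -116), Function('L')(w, Z)) = Mul(Add(Mul(Mul(-3, -3), -4), -116), Mul(Rational(1, 9), Pow(Add(-12, 2), -1), Add(-4, 10))) = Mul(Add(Mul(9, -4), -116), Mul(Rational(1, 9), Pow(-10, -1), 6)) = Mul(Add(-36, -116), Mul(Rational(1, 9), Rational(-1, 10), 6)) = Mul(-152, Rational(-1, 15)) = Rational(152, 15)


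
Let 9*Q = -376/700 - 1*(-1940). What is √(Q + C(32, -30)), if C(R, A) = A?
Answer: 2*√511273/105 ≈ 13.620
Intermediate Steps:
Q = 339406/1575 (Q = (-376/700 - 1*(-1940))/9 = (-376*1/700 + 1940)/9 = (-94/175 + 1940)/9 = (⅑)*(339406/175) = 339406/1575 ≈ 215.50)
√(Q + C(32, -30)) = √(339406/1575 - 30) = √(292156/1575) = 2*√511273/105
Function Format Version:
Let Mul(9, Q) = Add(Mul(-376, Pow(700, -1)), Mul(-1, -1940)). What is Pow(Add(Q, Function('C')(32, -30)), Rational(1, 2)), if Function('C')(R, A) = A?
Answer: Mul(Rational(2, 105), Pow(511273, Rational(1, 2))) ≈ 13.620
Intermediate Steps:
Q = Rational(339406, 1575) (Q = Mul(Rational(1, 9), Add(Mul(-376, Pow(700, -1)), Mul(-1, -1940))) = Mul(Rational(1, 9), Add(Mul(-376, Rational(1, 700)), 1940)) = Mul(Rational(1, 9), Add(Rational(-94, 175), 1940)) = Mul(Rational(1, 9), Rational(339406, 175)) = Rational(339406, 1575) ≈ 215.50)
Pow(Add(Q, Function('C')(32, -30)), Rational(1, 2)) = Pow(Add(Rational(339406, 1575), -30), Rational(1, 2)) = Pow(Rational(292156, 1575), Rational(1, 2)) = Mul(Rational(2, 105), Pow(511273, Rational(1, 2)))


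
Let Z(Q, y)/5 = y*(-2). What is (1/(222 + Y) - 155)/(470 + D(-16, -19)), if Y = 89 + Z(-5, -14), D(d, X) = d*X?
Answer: -34952/174537 ≈ -0.20026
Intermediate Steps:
Z(Q, y) = -10*y (Z(Q, y) = 5*(y*(-2)) = 5*(-2*y) = -10*y)
D(d, X) = X*d
Y = 229 (Y = 89 - 10*(-14) = 89 + 140 = 229)
(1/(222 + Y) - 155)/(470 + D(-16, -19)) = (1/(222 + 229) - 155)/(470 - 19*(-16)) = (1/451 - 155)/(470 + 304) = (1/451 - 155)/774 = -69904/451*1/774 = -34952/174537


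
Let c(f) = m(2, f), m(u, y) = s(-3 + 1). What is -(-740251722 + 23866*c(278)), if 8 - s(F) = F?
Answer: 740013062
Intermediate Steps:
s(F) = 8 - F
m(u, y) = 10 (m(u, y) = 8 - (-3 + 1) = 8 - 1*(-2) = 8 + 2 = 10)
c(f) = 10
-(-740251722 + 23866*c(278)) = -23866/(1/(10 - 31017)) = -23866/(1/(-31007)) = -23866/(-1/31007) = -23866*(-31007) = 740013062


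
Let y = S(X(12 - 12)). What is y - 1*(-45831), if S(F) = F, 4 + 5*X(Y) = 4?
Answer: 45831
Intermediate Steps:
X(Y) = 0 (X(Y) = -⅘ + (⅕)*4 = -⅘ + ⅘ = 0)
y = 0
y - 1*(-45831) = 0 - 1*(-45831) = 0 + 45831 = 45831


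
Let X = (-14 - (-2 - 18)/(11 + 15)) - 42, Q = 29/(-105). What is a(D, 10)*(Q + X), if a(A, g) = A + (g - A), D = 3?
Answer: -151534/273 ≈ -555.07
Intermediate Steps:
a(A, g) = g
Q = -29/105 (Q = 29*(-1/105) = -29/105 ≈ -0.27619)
X = -718/13 (X = (-14 - (-20)/26) - 42 = (-14 - 1*(-10/13)) - 42 = (-14 + 10/13) - 42 = -172/13 - 42 = -718/13 ≈ -55.231)
a(D, 10)*(Q + X) = 10*(-29/105 - 718/13) = 10*(-75767/1365) = -151534/273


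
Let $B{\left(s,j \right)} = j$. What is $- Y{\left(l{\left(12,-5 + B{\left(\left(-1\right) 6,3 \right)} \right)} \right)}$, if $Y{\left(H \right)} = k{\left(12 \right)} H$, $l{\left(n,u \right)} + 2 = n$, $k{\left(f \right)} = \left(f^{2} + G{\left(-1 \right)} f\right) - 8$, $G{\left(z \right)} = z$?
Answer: $-1240$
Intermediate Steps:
$k{\left(f \right)} = -8 + f^{2} - f$ ($k{\left(f \right)} = \left(f^{2} - f\right) - 8 = -8 + f^{2} - f$)
$l{\left(n,u \right)} = -2 + n$
$Y{\left(H \right)} = 124 H$ ($Y{\left(H \right)} = \left(-8 + 12^{2} - 12\right) H = \left(-8 + 144 - 12\right) H = 124 H$)
$- Y{\left(l{\left(12,-5 + B{\left(\left(-1\right) 6,3 \right)} \right)} \right)} = - 124 \left(-2 + 12\right) = - 124 \cdot 10 = \left(-1\right) 1240 = -1240$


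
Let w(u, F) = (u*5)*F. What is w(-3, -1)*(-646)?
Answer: -9690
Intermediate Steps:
w(u, F) = 5*F*u (w(u, F) = (5*u)*F = 5*F*u)
w(-3, -1)*(-646) = (5*(-1)*(-3))*(-646) = 15*(-646) = -9690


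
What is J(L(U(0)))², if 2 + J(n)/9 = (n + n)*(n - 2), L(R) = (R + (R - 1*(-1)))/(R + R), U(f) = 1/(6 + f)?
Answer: 15876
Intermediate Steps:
L(R) = (1 + 2*R)/(2*R) (L(R) = (R + (R + 1))/((2*R)) = (R + (1 + R))*(1/(2*R)) = (1 + 2*R)*(1/(2*R)) = (1 + 2*R)/(2*R))
J(n) = -18 + 18*n*(-2 + n) (J(n) = -18 + 9*((n + n)*(n - 2)) = -18 + 9*((2*n)*(-2 + n)) = -18 + 9*(2*n*(-2 + n)) = -18 + 18*n*(-2 + n))
J(L(U(0)))² = (-18 - 36*(½ + 1/(6 + 0))/(1/(6 + 0)) + 18*((½ + 1/(6 + 0))/(1/(6 + 0)))²)² = (-18 - 36*(½ + 1/6)/(1/6) + 18*((½ + 1/6)/(1/6))²)² = (-18 - 36*(½ + ⅙)/⅙ + 18*((½ + ⅙)/(⅙))²)² = (-18 - 216*2/3 + 18*(6*(⅔))²)² = (-18 - 36*4 + 18*4²)² = (-18 - 144 + 18*16)² = (-18 - 144 + 288)² = 126² = 15876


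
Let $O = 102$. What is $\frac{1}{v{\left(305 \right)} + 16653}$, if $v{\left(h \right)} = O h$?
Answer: $\frac{1}{47763} \approx 2.0937 \cdot 10^{-5}$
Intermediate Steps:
$v{\left(h \right)} = 102 h$
$\frac{1}{v{\left(305 \right)} + 16653} = \frac{1}{102 \cdot 305 + 16653} = \frac{1}{31110 + 16653} = \frac{1}{47763}$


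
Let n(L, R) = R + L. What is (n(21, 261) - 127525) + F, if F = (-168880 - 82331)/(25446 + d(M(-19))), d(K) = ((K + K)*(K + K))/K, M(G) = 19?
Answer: -3247747057/25522 ≈ -1.2725e+5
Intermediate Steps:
n(L, R) = L + R
d(K) = 4*K (d(K) = ((2*K)*(2*K))/K = (4*K²)/K = 4*K)
F = -251211/25522 (F = (-168880 - 82331)/(25446 + 4*19) = -251211/(25446 + 76) = -251211/25522 ≈ -9.8429)
(n(21, 261) - 127525) + F = ((21 + 261) - 127525) - 251211/25522 = (282 - 127525) - 251211/25522 = -127243 - 251211/25522 = -3247747057/25522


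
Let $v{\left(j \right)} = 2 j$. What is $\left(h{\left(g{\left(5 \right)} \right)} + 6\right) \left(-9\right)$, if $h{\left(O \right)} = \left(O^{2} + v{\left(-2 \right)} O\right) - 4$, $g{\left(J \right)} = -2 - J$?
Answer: $-711$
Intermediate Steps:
$h{\left(O \right)} = -4 + O^{2} - 4 O$ ($h{\left(O \right)} = \left(O^{2} + 2 \left(-2\right) O\right) - 4 = \left(O^{2} - 4 O\right) - 4 = -4 + O^{2} - 4 O$)
$\left(h{\left(g{\left(5 \right)} \right)} + 6\right) \left(-9\right) = \left(\left(-4 + \left(-2 - 5\right)^{2} - 4 \left(-2 - 5\right)\right) + 6\right) \left(-9\right) = \left(\left(-4 + \left(-7\right)^{2} - -28\right) + 6\right) \left(-9\right) = \left(\left(-4 + 49 + 28\right) + 6\right) \left(-9\right) = \left(73 + 6\right) \left(-9\right) = 79 \left(-9\right) = -711$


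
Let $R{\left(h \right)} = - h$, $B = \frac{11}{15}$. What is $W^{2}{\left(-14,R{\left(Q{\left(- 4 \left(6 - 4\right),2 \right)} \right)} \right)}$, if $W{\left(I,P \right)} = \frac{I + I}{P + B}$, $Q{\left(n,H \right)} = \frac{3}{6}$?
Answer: $14400$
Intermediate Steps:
$Q{\left(n,H \right)} = \frac{1}{2}$ ($Q{\left(n,H \right)} = 3 \cdot \frac{1}{6} = \frac{1}{2}$)
$B = \frac{11}{15}$ ($B = 11 \cdot \frac{1}{15} = \frac{11}{15} \approx 0.73333$)
$W{\left(I,P \right)} = \frac{2 I}{\frac{11}{15} + P}$ ($W{\left(I,P \right)} = \frac{I + I}{P + \frac{11}{15}} = \frac{2 I}{\frac{11}{15} + P}$)
$W^{2}{\left(-14,R{\left(Q{\left(- 4 \left(6 - 4\right),2 \right)} \right)} \right)} = \left(30 \left(-14\right) \frac{1}{11 + 15 \left(\left(-1\right) \frac{1}{2}\right)}\right)^{2} = \left(30 \left(-14\right) \frac{1}{11 + 15 \left(- \frac{1}{2}\right)}\right)^{2} = \left(30 \left(-14\right) \frac{1}{11 - \frac{15}{2}}\right)^{2} = \left(30 \left(-14\right) \frac{1}{\frac{7}{2}}\right)^{2} = \left(30 \left(-14\right) \frac{2}{7}\right)^{2} = \left(-120\right)^{2} = 14400$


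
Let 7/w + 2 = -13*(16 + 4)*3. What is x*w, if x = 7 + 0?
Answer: -49/782 ≈ -0.062660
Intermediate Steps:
w = -7/782 (w = 7/(-2 - 13*(16 + 4)*3) = 7/(-2 - 13*20*3) = 7/(-2 - 260*3) = 7/(-2 - 780) = 7/(-782) = 7*(-1/782) = -7/782 ≈ -0.0089514)
x = 7
x*w = 7*(-7/782) = -49/782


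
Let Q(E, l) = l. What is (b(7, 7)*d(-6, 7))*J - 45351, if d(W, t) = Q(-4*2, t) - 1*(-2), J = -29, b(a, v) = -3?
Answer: -44568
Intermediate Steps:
d(W, t) = 2 + t (d(W, t) = t - 1*(-2) = t + 2 = 2 + t)
(b(7, 7)*d(-6, 7))*J - 45351 = -3*(2 + 7)*(-29) - 45351 = -3*9*(-29) - 45351 = -27*(-29) - 45351 = 783 - 45351 = -44568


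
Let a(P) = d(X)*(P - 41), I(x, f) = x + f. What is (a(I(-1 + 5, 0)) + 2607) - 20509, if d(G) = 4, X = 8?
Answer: -18050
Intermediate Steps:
I(x, f) = f + x
a(P) = -164 + 4*P (a(P) = 4*(P - 41) = 4*(-41 + P) = -164 + 4*P)
(a(I(-1 + 5, 0)) + 2607) - 20509 = ((-164 + 4*(0 + (-1 + 5))) + 2607) - 20509 = ((-164 + 4*(0 + 4)) + 2607) - 20509 = ((-164 + 4*4) + 2607) - 20509 = ((-164 + 16) + 2607) - 20509 = (-148 + 2607) - 20509 = 2459 - 20509 = -18050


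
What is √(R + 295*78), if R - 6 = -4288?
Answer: 2*√4682 ≈ 136.85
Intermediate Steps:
R = -4282 (R = 6 - 4288 = -4282)
√(R + 295*78) = √(-4282 + 295*78) = √(-4282 + 23010) = √18728 = 2*√4682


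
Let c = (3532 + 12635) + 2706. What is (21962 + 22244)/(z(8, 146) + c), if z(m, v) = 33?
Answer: 961/411 ≈ 2.3382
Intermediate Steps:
c = 18873 (c = 16167 + 2706 = 18873)
(21962 + 22244)/(z(8, 146) + c) = (21962 + 22244)/(33 + 18873) = 44206/18906 = 44206*(1/18906) = 961/411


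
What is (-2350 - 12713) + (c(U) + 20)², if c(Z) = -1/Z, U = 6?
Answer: -528107/36 ≈ -14670.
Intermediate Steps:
(-2350 - 12713) + (c(U) + 20)² = (-2350 - 12713) + (-1/6 + 20)² = -15063 + (-1*⅙ + 20)² = -15063 + (-⅙ + 20)² = -15063 + (119/6)² = -15063 + 14161/36 = -528107/36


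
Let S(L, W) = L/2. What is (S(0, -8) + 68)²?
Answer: 4624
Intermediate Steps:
S(L, W) = L/2 (S(L, W) = L*(½) = L/2)
(S(0, -8) + 68)² = ((½)*0 + 68)² = (0 + 68)² = 68² = 4624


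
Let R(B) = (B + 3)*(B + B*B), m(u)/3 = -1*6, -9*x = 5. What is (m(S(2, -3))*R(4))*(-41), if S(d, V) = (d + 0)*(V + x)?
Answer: 103320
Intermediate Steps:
x = -5/9 (x = -1/9*5 = -5/9 ≈ -0.55556)
S(d, V) = d*(-5/9 + V) (S(d, V) = (d + 0)*(V - 5/9) = d*(-5/9 + V))
m(u) = -18 (m(u) = 3*(-1*6) = 3*(-6) = -18)
R(B) = (3 + B)*(B + B**2)
(m(S(2, -3))*R(4))*(-41) = -72*(3 + 4**2 + 4*4)*(-41) = -72*(3 + 16 + 16)*(-41) = -72*35*(-41) = -18*140*(-41) = -2520*(-41) = 103320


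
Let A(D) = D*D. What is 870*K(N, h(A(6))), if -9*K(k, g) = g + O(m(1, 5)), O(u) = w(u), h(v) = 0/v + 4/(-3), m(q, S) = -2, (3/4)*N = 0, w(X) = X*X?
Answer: -2320/9 ≈ -257.78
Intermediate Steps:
w(X) = X²
A(D) = D²
N = 0 (N = (4/3)*0 = 0)
h(v) = -4/3 (h(v) = 0 + 4*(-⅓) = 0 - 4/3 = -4/3)
O(u) = u²
K(k, g) = -4/9 - g/9 (K(k, g) = -(g + (-2)²)/9 = -(g + 4)/9 = -(4 + g)/9 = -4/9 - g/9)
870*K(N, h(A(6))) = 870*(-4/9 - ⅑*(-4/3)) = 870*(-4/9 + 4/27) = 870*(-8/27) = -2320/9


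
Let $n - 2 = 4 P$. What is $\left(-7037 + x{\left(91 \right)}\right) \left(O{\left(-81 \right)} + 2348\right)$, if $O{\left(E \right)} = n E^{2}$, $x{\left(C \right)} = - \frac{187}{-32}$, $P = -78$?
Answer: $\frac{228547677657}{16} \approx 1.4284 \cdot 10^{10}$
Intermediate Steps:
$n = -310$ ($n = 2 + 4 \left(-78\right) = 2 - 312 = -310$)
$x{\left(C \right)} = \frac{187}{32}$ ($x{\left(C \right)} = \left(-187\right) \left(- \frac{1}{32}\right) = \frac{187}{32}$)
$O{\left(E \right)} = - 310 E^{2}$
$\left(-7037 + x{\left(91 \right)}\right) \left(O{\left(-81 \right)} + 2348\right) = \left(-7037 + \frac{187}{32}\right) \left(- 310 \left(-81\right)^{2} + 2348\right) = - \frac{224997 \left(\left(-310\right) 6561 + 2348\right)}{32} = - \frac{224997 \left(-2033910 + 2348\right)}{32} = \left(- \frac{224997}{32}\right) \left(-2031562\right) = \frac{228547677657}{16}$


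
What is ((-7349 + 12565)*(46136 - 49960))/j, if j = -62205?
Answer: 19945984/62205 ≈ 320.65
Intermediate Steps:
((-7349 + 12565)*(46136 - 49960))/j = ((-7349 + 12565)*(46136 - 49960))/(-62205) = (5216*(-3824))*(-1/62205) = -19945984*(-1/62205) = 19945984/62205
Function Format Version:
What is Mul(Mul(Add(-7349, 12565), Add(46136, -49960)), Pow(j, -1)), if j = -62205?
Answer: Rational(19945984, 62205) ≈ 320.65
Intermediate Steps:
Mul(Mul(Add(-7349, 12565), Add(46136, -49960)), Pow(j, -1)) = Mul(Mul(Add(-7349, 12565), Add(46136, -49960)), Pow(-62205, -1)) = Mul(Mul(5216, -3824), Rational(-1, 62205)) = Mul(-19945984, Rational(-1, 62205)) = Rational(19945984, 62205)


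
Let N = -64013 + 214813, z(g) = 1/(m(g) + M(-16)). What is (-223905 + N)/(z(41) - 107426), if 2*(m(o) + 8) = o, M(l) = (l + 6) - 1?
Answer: 219315/322276 ≈ 0.68052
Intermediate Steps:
M(l) = 5 + l (M(l) = (6 + l) - 1 = 5 + l)
m(o) = -8 + o/2
z(g) = 1/(-19 + g/2) (z(g) = 1/((-8 + g/2) + (5 - 16)) = 1/((-8 + g/2) - 11) = 1/(-19 + g/2))
N = 150800
(-223905 + N)/(z(41) - 107426) = (-223905 + 150800)/(2/(-38 + 41) - 107426) = -73105/(2/3 - 107426) = -73105/(2*(⅓) - 107426) = -73105/(⅔ - 107426) = -73105/(-322276/3) = -73105*(-3/322276) = 219315/322276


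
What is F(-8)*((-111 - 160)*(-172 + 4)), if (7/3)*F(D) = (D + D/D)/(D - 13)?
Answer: 6504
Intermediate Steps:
F(D) = 3*(1 + D)/(7*(-13 + D)) (F(D) = 3*((D + D/D)/(D - 13))/7 = 3*((D + 1)/(-13 + D))/7 = 3*((1 + D)/(-13 + D))/7 = 3*(1 + D)/(7*(-13 + D)))
F(-8)*((-111 - 160)*(-172 + 4)) = (3*(1 - 8)/(7*(-13 - 8)))*((-111 - 160)*(-172 + 4)) = ((3/7)*(-7)/(-21))*(-271*(-168)) = ((3/7)*(-1/21)*(-7))*45528 = (⅐)*45528 = 6504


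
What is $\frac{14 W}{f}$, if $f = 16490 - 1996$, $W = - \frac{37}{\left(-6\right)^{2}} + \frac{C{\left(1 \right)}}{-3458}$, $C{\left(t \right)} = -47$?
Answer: $- \frac{63127}{64440324} \approx -0.00097962$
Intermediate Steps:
$W = - \frac{63127}{62244}$ ($W = - \frac{37}{\left(-6\right)^{2}} - \frac{47}{-3458} = - \frac{37}{36} - - \frac{47}{3458} = \left(-37\right) \frac{1}{36} + \frac{47}{3458} = - \frac{37}{36} + \frac{47}{3458} = - \frac{63127}{62244} \approx -1.0142$)
$f = 14494$
$\frac{14 W}{f} = \frac{14 \left(- \frac{63127}{62244}\right)}{14494} = \left(- \frac{63127}{4446}\right) \frac{1}{14494} = - \frac{63127}{64440324}$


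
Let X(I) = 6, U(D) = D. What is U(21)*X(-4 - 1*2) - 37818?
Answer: -37692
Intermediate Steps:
U(21)*X(-4 - 1*2) - 37818 = 21*6 - 37818 = 126 - 37818 = -37692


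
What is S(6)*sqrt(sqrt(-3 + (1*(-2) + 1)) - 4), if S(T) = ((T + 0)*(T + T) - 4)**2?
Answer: 4624*sqrt(-4 + 2*I) ≈ 2246.7 + 9517.0*I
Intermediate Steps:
S(T) = (-4 + 2*T**2)**2 (S(T) = (T*(2*T) - 4)**2 = (2*T**2 - 4)**2 = (-4 + 2*T**2)**2)
S(6)*sqrt(sqrt(-3 + (1*(-2) + 1)) - 4) = (4*(-2 + 6**2)**2)*sqrt(sqrt(-3 + (1*(-2) + 1)) - 4) = (4*(-2 + 36)**2)*sqrt(sqrt(-3 + (-2 + 1)) - 4) = (4*34**2)*sqrt(sqrt(-3 - 1) - 4) = (4*1156)*sqrt(sqrt(-4) - 4) = 4624*sqrt(2*I - 4) = 4624*sqrt(-4 + 2*I)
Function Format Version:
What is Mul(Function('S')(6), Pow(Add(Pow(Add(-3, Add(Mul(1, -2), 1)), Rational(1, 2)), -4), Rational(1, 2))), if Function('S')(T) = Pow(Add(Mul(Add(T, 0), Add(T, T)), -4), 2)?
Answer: Mul(4624, Pow(Add(-4, Mul(2, I)), Rational(1, 2))) ≈ Add(2246.7, Mul(9517.0, I))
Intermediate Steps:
Function('S')(T) = Pow(Add(-4, Mul(2, Pow(T, 2))), 2) (Function('S')(T) = Pow(Add(Mul(T, Mul(2, T)), -4), 2) = Pow(Add(Mul(2, Pow(T, 2)), -4), 2) = Pow(Add(-4, Mul(2, Pow(T, 2))), 2))
Mul(Function('S')(6), Pow(Add(Pow(Add(-3, Add(Mul(1, -2), 1)), Rational(1, 2)), -4), Rational(1, 2))) = Mul(Mul(4, Pow(Add(-2, Pow(6, 2)), 2)), Pow(Add(Pow(Add(-3, Add(Mul(1, -2), 1)), Rational(1, 2)), -4), Rational(1, 2))) = Mul(Mul(4, Pow(Add(-2, 36), 2)), Pow(Add(Pow(Add(-3, Add(-2, 1)), Rational(1, 2)), -4), Rational(1, 2))) = Mul(Mul(4, Pow(34, 2)), Pow(Add(Pow(Add(-3, -1), Rational(1, 2)), -4), Rational(1, 2))) = Mul(Mul(4, 1156), Pow(Add(Pow(-4, Rational(1, 2)), -4), Rational(1, 2))) = Mul(4624, Pow(Add(Mul(2, I), -4), Rational(1, 2))) = Mul(4624, Pow(Add(-4, Mul(2, I)), Rational(1, 2)))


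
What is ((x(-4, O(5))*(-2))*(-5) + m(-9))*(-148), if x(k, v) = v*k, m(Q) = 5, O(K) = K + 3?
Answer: 46620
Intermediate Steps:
O(K) = 3 + K
x(k, v) = k*v
((x(-4, O(5))*(-2))*(-5) + m(-9))*(-148) = ((-4*(3 + 5)*(-2))*(-5) + 5)*(-148) = ((-4*8*(-2))*(-5) + 5)*(-148) = (-32*(-2)*(-5) + 5)*(-148) = (64*(-5) + 5)*(-148) = (-320 + 5)*(-148) = -315*(-148) = 46620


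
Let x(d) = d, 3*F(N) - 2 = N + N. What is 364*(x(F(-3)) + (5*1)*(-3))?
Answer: -17836/3 ≈ -5945.3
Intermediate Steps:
F(N) = ⅔ + 2*N/3 (F(N) = ⅔ + (N + N)/3 = ⅔ + (2*N)/3 = ⅔ + 2*N/3)
364*(x(F(-3)) + (5*1)*(-3)) = 364*((⅔ + (⅔)*(-3)) + (5*1)*(-3)) = 364*((⅔ - 2) + 5*(-3)) = 364*(-4/3 - 15) = 364*(-49/3) = -17836/3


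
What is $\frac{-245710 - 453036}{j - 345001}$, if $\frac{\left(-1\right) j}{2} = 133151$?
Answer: $\frac{698746}{611303} \approx 1.143$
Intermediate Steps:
$j = -266302$ ($j = \left(-2\right) 133151 = -266302$)
$\frac{-245710 - 453036}{j - 345001} = \frac{-245710 - 453036}{-266302 - 345001} = - \frac{698746}{-611303} = \left(-698746\right) \left(- \frac{1}{611303}\right) = \frac{698746}{611303}$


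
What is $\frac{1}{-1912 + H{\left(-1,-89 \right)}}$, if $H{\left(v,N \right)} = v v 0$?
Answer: $- \frac{1}{1912} \approx -0.00052301$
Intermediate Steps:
$H{\left(v,N \right)} = 0$ ($H{\left(v,N \right)} = v 0 = 0$)
$\frac{1}{-1912 + H{\left(-1,-89 \right)}} = \frac{1}{-1912 + 0} = \frac{1}{-1912} = - \frac{1}{1912}$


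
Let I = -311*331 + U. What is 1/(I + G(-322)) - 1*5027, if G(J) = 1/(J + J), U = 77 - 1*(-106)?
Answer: -332667521775/66176153 ≈ -5027.0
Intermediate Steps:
U = 183 (U = 77 + 106 = 183)
G(J) = 1/(2*J)
I = -102758 (I = -311*331 + 183 = -102941 + 183 = -102758)
1/(I + G(-322)) - 1*5027 = 1/(-102758 + (½)/(-322)) - 1*5027 = 1/(-102758 + (½)*(-1/322)) - 5027 = 1/(-102758 - 1/644) - 5027 = 1/(-66176153/644) - 5027 = -644/66176153 - 5027 = -332667521775/66176153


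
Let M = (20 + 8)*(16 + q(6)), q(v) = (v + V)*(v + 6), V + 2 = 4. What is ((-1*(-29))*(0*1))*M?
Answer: 0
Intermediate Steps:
V = 2 (V = -2 + 4 = 2)
q(v) = (2 + v)*(6 + v) (q(v) = (v + 2)*(v + 6) = (2 + v)*(6 + v))
M = 3136 (M = (20 + 8)*(16 + (12 + 6² + 8*6)) = 28*(16 + (12 + 36 + 48)) = 28*(16 + 96) = 28*112 = 3136)
((-1*(-29))*(0*1))*M = ((-1*(-29))*(0*1))*3136 = (29*0)*3136 = 0*3136 = 0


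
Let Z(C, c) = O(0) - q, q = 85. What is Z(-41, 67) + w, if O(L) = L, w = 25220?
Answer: 25135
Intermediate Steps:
Z(C, c) = -85 (Z(C, c) = 0 - 1*85 = 0 - 85 = -85)
Z(-41, 67) + w = -85 + 25220 = 25135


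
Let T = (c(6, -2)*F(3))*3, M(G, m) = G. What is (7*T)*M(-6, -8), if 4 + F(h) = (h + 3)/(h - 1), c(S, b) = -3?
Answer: -378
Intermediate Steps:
F(h) = -4 + (3 + h)/(-1 + h) (F(h) = -4 + (h + 3)/(h - 1) = -4 + (3 + h)/(-1 + h))
T = 9 (T = -3*(7 - 3*3)/(-1 + 3)*3 = -3*(7 - 9)/2*3 = -3*(-2)/2*3 = -3*(-1)*3 = 3*3 = 9)
(7*T)*M(-6, -8) = (7*9)*(-6) = 63*(-6) = -378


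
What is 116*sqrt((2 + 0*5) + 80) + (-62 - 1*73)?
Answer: -135 + 116*sqrt(82) ≈ 915.42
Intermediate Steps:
116*sqrt((2 + 0*5) + 80) + (-62 - 1*73) = 116*sqrt((2 + 0) + 80) + (-62 - 73) = 116*sqrt(2 + 80) - 135 = 116*sqrt(82) - 135 = -135 + 116*sqrt(82)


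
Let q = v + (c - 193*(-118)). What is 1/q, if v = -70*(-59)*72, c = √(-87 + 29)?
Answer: 160067/51242889007 - I*√58/102485778014 ≈ 3.1237e-6 - 7.4311e-11*I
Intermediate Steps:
c = I*√58 (c = √(-58) = I*√58 ≈ 7.6158*I)
v = 297360 (v = 4130*72 = 297360)
q = 320134 + I*√58 (q = 297360 + (I*√58 - 193*(-118)) = 297360 + (I*√58 + 22774) = 297360 + (22774 + I*√58) = 320134 + I*√58 ≈ 3.2013e+5 + 7.6158*I)
1/q = 1/(320134 + I*√58)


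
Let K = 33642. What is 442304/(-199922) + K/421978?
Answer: -44979195347/21090671429 ≈ -2.1327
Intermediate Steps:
442304/(-199922) + K/421978 = 442304/(-199922) + 33642/421978 = 442304*(-1/199922) + 33642*(1/421978) = -221152/99961 + 16821/210989 = -44979195347/21090671429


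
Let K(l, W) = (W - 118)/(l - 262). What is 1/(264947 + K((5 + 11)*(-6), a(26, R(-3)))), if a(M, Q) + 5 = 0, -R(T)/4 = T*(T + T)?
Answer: 358/94851149 ≈ 3.7743e-6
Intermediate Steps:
R(T) = -8*T² (R(T) = -4*T*(T + T) = -4*T*2*T = -8*T²)
a(M, Q) = -5 (a(M, Q) = -5 + 0 = -5)
K(l, W) = (-118 + W)/(-262 + l)
1/(264947 + K((5 + 11)*(-6), a(26, R(-3)))) = 1/(264947 + (-118 - 5)/(-262 + (5 + 11)*(-6))) = 1/(264947 - 123/(-262 + 16*(-6))) = 1/(264947 - 123/(-262 - 96)) = 1/(264947 - 123/(-358)) = 1/(264947 - 1/358*(-123)) = 1/(264947 + 123/358) = 1/(94851149/358) = 358/94851149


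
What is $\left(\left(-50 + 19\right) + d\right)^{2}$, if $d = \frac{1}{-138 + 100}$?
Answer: $\frac{1390041}{1444} \approx 962.63$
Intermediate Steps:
$d = - \frac{1}{38}$ ($d = \frac{1}{-38} = - \frac{1}{38} \approx -0.026316$)
$\left(\left(-50 + 19\right) + d\right)^{2} = \left(\left(-50 + 19\right) - \frac{1}{38}\right)^{2} = \left(-31 - \frac{1}{38}\right)^{2} = \left(- \frac{1179}{38}\right)^{2} = \frac{1390041}{1444}$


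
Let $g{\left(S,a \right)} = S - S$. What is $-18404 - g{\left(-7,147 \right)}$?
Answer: $-18404$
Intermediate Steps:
$g{\left(S,a \right)} = 0$
$-18404 - g{\left(-7,147 \right)} = -18404 - 0 = -18404 + 0 = -18404$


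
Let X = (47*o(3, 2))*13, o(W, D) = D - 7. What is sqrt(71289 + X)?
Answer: sqrt(68234) ≈ 261.22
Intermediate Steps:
o(W, D) = -7 + D
X = -3055 (X = (47*(-7 + 2))*13 = (47*(-5))*13 = -235*13 = -3055)
sqrt(71289 + X) = sqrt(71289 - 3055) = sqrt(68234)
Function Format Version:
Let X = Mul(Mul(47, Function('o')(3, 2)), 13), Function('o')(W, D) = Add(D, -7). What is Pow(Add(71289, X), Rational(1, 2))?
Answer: Pow(68234, Rational(1, 2)) ≈ 261.22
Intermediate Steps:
Function('o')(W, D) = Add(-7, D)
X = -3055 (X = Mul(Mul(47, Add(-7, 2)), 13) = Mul(Mul(47, -5), 13) = Mul(-235, 13) = -3055)
Pow(Add(71289, X), Rational(1, 2)) = Pow(Add(71289, -3055), Rational(1, 2)) = Pow(68234, Rational(1, 2))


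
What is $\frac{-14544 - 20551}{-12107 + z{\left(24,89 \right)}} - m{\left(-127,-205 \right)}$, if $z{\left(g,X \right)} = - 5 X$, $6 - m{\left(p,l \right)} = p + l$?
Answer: $- \frac{4207481}{12552} \approx -335.2$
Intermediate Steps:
$m{\left(p,l \right)} = 6 - l - p$ ($m{\left(p,l \right)} = 6 - \left(p + l\right) = 6 - \left(l + p\right) = 6 - l - p$)
$\frac{-14544 - 20551}{-12107 + z{\left(24,89 \right)}} - m{\left(-127,-205 \right)} = \frac{-14544 - 20551}{-12107 - 445} - \left(6 - -205 - -127\right) = - \frac{35095}{-12107 - 445} - \left(6 + 205 + 127\right) = - \frac{35095}{-12552} - 338 = \left(-35095\right) \left(- \frac{1}{12552}\right) - 338 = \frac{35095}{12552} - 338 = - \frac{4207481}{12552}$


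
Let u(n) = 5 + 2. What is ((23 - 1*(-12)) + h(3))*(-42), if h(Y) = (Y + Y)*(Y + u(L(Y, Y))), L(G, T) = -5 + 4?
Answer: -3990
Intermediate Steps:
L(G, T) = -1
u(n) = 7
h(Y) = 2*Y*(7 + Y) (h(Y) = (Y + Y)*(Y + 7) = (2*Y)*(7 + Y) = 2*Y*(7 + Y))
((23 - 1*(-12)) + h(3))*(-42) = ((23 - 1*(-12)) + 2*3*(7 + 3))*(-42) = ((23 + 12) + 2*3*10)*(-42) = (35 + 60)*(-42) = 95*(-42) = -3990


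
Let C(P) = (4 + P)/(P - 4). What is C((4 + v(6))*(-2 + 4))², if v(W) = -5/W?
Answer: 961/49 ≈ 19.612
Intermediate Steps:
C(P) = (4 + P)/(-4 + P)
C((4 + v(6))*(-2 + 4))² = ((4 + (4 - 5/6)*(-2 + 4))/(-4 + (4 - 5/6)*(-2 + 4)))² = ((4 + (4 - 5*⅙)*2)/(-4 + (4 - 5*⅙)*2))² = ((4 + (4 - ⅚)*2)/(-4 + (4 - ⅚)*2))² = ((4 + (19/6)*2)/(-4 + (19/6)*2))² = ((4 + 19/3)/(-4 + 19/3))² = ((31/3)/(7/3))² = ((3/7)*(31/3))² = (31/7)² = 961/49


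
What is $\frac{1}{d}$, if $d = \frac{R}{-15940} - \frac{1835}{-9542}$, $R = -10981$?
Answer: $\frac{207220}{182603} \approx 1.1348$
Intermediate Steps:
$d = \frac{182603}{207220}$ ($d = - \frac{10981}{-15940} - \frac{1835}{-9542} = \left(-10981\right) \left(- \frac{1}{15940}\right) - - \frac{5}{26} = \frac{10981}{15940} + \frac{5}{26} = \frac{182603}{207220} \approx 0.8812$)
$\frac{1}{d} = \frac{1}{\frac{182603}{207220}} = \frac{207220}{182603}$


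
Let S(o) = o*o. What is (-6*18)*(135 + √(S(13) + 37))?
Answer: -14580 - 108*√206 ≈ -16130.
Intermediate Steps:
S(o) = o²
(-6*18)*(135 + √(S(13) + 37)) = (-6*18)*(135 + √(13² + 37)) = -108*(135 + √(169 + 37)) = -108*(135 + √206) = -14580 - 108*√206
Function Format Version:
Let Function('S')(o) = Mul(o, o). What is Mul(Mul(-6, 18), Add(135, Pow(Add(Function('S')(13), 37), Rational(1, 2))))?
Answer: Add(-14580, Mul(-108, Pow(206, Rational(1, 2)))) ≈ -16130.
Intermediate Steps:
Function('S')(o) = Pow(o, 2)
Mul(Mul(-6, 18), Add(135, Pow(Add(Function('S')(13), 37), Rational(1, 2)))) = Mul(Mul(-6, 18), Add(135, Pow(Add(Pow(13, 2), 37), Rational(1, 2)))) = Mul(-108, Add(135, Pow(Add(169, 37), Rational(1, 2)))) = Mul(-108, Add(135, Pow(206, Rational(1, 2)))) = Add(-14580, Mul(-108, Pow(206, Rational(1, 2))))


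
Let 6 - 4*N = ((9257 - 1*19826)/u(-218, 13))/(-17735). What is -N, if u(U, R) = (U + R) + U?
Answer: -15007333/10002540 ≈ -1.5004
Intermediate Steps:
u(U, R) = R + 2*U (u(U, R) = (R + U) + U = R + 2*U)
N = 15007333/10002540 (N = 3/2 - (9257 - 1*19826)/(13 + 2*(-218))/(4*(-17735)) = 3/2 - (9257 - 19826)/(13 - 436)*(-1)/(4*17735) = 3/2 - (-10569/(-423))*(-1)/(4*17735) = 3/2 - (-10569*(-1/423))*(-1)/(4*17735) = 3/2 - 3523*(-1)/(564*17735) = 3/2 - ¼*(-3523/2500635) = 3/2 + 3523/10002540 = 15007333/10002540 ≈ 1.5004)
-N = -1*15007333/10002540 = -15007333/10002540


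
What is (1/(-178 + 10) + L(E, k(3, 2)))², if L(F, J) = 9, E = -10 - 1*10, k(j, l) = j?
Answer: 2283121/28224 ≈ 80.893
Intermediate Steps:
E = -20 (E = -10 - 10 = -20)
(1/(-178 + 10) + L(E, k(3, 2)))² = (1/(-178 + 10) + 9)² = (1/(-168) + 9)² = (-1/168 + 9)² = (1511/168)² = 2283121/28224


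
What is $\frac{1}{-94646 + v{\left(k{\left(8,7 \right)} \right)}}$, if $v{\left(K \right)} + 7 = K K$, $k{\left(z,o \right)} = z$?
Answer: $- \frac{1}{94589} \approx -1.0572 \cdot 10^{-5}$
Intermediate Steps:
$v{\left(K \right)} = -7 + K^{2}$ ($v{\left(K \right)} = -7 + K K = -7 + K^{2}$)
$\frac{1}{-94646 + v{\left(k{\left(8,7 \right)} \right)}} = \frac{1}{-94646 - \left(7 - 8^{2}\right)} = \frac{1}{-94646 + \left(-7 + 64\right)} = \frac{1}{-94646 + 57} = \frac{1}{-94589} = - \frac{1}{94589}$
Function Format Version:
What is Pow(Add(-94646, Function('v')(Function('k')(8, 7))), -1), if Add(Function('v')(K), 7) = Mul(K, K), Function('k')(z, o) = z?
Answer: Rational(-1, 94589) ≈ -1.0572e-5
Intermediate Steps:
Function('v')(K) = Add(-7, Pow(K, 2)) (Function('v')(K) = Add(-7, Mul(K, K)) = Add(-7, Pow(K, 2)))
Pow(Add(-94646, Function('v')(Function('k')(8, 7))), -1) = Pow(Add(-94646, Add(-7, Pow(8, 2))), -1) = Pow(Add(-94646, Add(-7, 64)), -1) = Pow(Add(-94646, 57), -1) = Pow(-94589, -1) = Rational(-1, 94589)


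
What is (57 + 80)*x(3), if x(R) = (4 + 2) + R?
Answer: 1233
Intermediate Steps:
x(R) = 6 + R
(57 + 80)*x(3) = (57 + 80)*(6 + 3) = 137*9 = 1233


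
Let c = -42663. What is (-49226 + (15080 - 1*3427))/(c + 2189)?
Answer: 37573/40474 ≈ 0.92832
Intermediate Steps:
(-49226 + (15080 - 1*3427))/(c + 2189) = (-49226 + (15080 - 1*3427))/(-42663 + 2189) = (-49226 + (15080 - 3427))/(-40474) = (-49226 + 11653)*(-1/40474) = -37573*(-1/40474) = 37573/40474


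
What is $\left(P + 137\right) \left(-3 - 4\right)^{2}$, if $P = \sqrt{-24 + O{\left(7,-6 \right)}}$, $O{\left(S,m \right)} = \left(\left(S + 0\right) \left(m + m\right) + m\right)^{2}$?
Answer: $6713 + 98 \sqrt{2019} \approx 11116.0$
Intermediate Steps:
$O{\left(S,m \right)} = \left(m + 2 S m\right)^{2}$ ($O{\left(S,m \right)} = \left(S 2 m + m\right)^{2} = \left(2 S m + m\right)^{2} = \left(m + 2 S m\right)^{2}$)
$P = 2 \sqrt{2019}$ ($P = \sqrt{-24 + \left(-6\right)^{2} \left(1 + 2 \cdot 7\right)^{2}} = \sqrt{-24 + 36 \left(1 + 14\right)^{2}} = \sqrt{-24 + 36 \cdot 15^{2}} = \sqrt{-24 + 36 \cdot 225} = \sqrt{-24 + 8100} = \sqrt{8076} = 2 \sqrt{2019} \approx 89.867$)
$\left(P + 137\right) \left(-3 - 4\right)^{2} = \left(2 \sqrt{2019} + 137\right) \left(-3 - 4\right)^{2} = \left(137 + 2 \sqrt{2019}\right) \left(-7\right)^{2} = \left(137 + 2 \sqrt{2019}\right) 49 = 6713 + 98 \sqrt{2019}$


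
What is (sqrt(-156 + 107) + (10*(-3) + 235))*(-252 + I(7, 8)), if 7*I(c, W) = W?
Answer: -359980/7 - 1756*I ≈ -51426.0 - 1756.0*I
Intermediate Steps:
I(c, W) = W/7
(sqrt(-156 + 107) + (10*(-3) + 235))*(-252 + I(7, 8)) = (sqrt(-156 + 107) + (10*(-3) + 235))*(-252 + (1/7)*8) = (sqrt(-49) + (-30 + 235))*(-252 + 8/7) = (7*I + 205)*(-1756/7) = (205 + 7*I)*(-1756/7) = -359980/7 - 1756*I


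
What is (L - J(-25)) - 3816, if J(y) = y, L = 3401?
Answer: -390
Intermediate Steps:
(L - J(-25)) - 3816 = (3401 - 1*(-25)) - 3816 = (3401 + 25) - 3816 = 3426 - 3816 = -390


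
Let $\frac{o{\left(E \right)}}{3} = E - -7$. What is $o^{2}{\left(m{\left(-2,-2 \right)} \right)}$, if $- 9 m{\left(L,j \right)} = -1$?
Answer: $\frac{4096}{9} \approx 455.11$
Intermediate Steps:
$m{\left(L,j \right)} = \frac{1}{9}$ ($m{\left(L,j \right)} = \left(- \frac{1}{9}\right) \left(-1\right) = \frac{1}{9}$)
$o{\left(E \right)} = 21 + 3 E$ ($o{\left(E \right)} = 3 \left(E - -7\right) = 3 \left(E + 7\right) = 3 \left(7 + E\right) = 21 + 3 E$)
$o^{2}{\left(m{\left(-2,-2 \right)} \right)} = \left(21 + 3 \cdot \frac{1}{9}\right)^{2} = \left(21 + \frac{1}{3}\right)^{2} = \left(\frac{64}{3}\right)^{2} = \frac{4096}{9}$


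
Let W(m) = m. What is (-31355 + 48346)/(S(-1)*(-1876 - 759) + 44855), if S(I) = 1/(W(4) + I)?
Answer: 50973/131930 ≈ 0.38636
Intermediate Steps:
S(I) = 1/(4 + I)
(-31355 + 48346)/(S(-1)*(-1876 - 759) + 44855) = (-31355 + 48346)/((-1876 - 759)/(4 - 1) + 44855) = 16991/(-2635/3 + 44855) = 16991/(131930/3) = 16991*(3/131930) = 50973/131930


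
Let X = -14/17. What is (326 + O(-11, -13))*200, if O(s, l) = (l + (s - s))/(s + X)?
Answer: 13149400/201 ≈ 65420.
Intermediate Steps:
X = -14/17 (X = -14*1/17 = -14/17 ≈ -0.82353)
O(s, l) = l/(-14/17 + s) (O(s, l) = (l + (s - s))/(s - 14/17) = (l + 0)/(-14/17 + s) = l/(-14/17 + s))
(326 + O(-11, -13))*200 = (326 + 17*(-13)/(-14 + 17*(-11)))*200 = (326 + 17*(-13)/(-14 - 187))*200 = (326 + 17*(-13)/(-201))*200 = (326 + 17*(-13)*(-1/201))*200 = (326 + 221/201)*200 = (65747/201)*200 = 13149400/201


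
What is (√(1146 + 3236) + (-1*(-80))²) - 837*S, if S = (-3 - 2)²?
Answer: -14525 + √4382 ≈ -14459.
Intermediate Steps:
S = 25 (S = (-5)² = 25)
(√(1146 + 3236) + (-1*(-80))²) - 837*S = (√(1146 + 3236) + (-1*(-80))²) - 837*25 = (√4382 + 80²) - 20925 = (√4382 + 6400) - 20925 = (6400 + √4382) - 20925 = -14525 + √4382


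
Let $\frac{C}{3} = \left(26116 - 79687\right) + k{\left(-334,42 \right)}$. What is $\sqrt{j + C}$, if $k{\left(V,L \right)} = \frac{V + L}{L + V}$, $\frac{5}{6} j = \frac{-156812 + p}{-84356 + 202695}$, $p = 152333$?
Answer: $\frac{2 i \sqrt{14066266174014795}}{591695} \approx 400.89 i$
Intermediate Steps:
$j = - \frac{26874}{591695}$ ($j = \frac{6 \frac{-156812 + 152333}{-84356 + 202695}}{5} = \frac{6 \left(- \frac{4479}{118339}\right)}{5} = \frac{6 \left(\left(-4479\right) \frac{1}{118339}\right)}{5} = \frac{6}{5} \left(- \frac{4479}{118339}\right) = - \frac{26874}{591695} \approx -0.045419$)
$k{\left(V,L \right)} = 1$ ($k{\left(V,L \right)} = \frac{L + V}{L + V} = 1$)
$C = -160710$ ($C = 3 \left(\left(26116 - 79687\right) + 1\right) = 3 \left(-53571 + 1\right) = 3 \left(-53570\right) = -160710$)
$\sqrt{j + C} = \sqrt{- \frac{26874}{591695} - 160710} = \sqrt{- \frac{95091330324}{591695}} = \frac{2 i \sqrt{14066266174014795}}{591695}$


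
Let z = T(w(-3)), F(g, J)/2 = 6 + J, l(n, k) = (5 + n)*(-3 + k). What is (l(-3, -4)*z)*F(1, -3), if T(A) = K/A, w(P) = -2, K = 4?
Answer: 168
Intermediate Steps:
l(n, k) = (-3 + k)*(5 + n)
T(A) = 4/A
F(g, J) = 12 + 2*J (F(g, J) = 2*(6 + J) = 12 + 2*J)
z = -2 (z = 4/(-2) = 4*(-½) = -2)
(l(-3, -4)*z)*F(1, -3) = ((-15 - 3*(-3) + 5*(-4) - 4*(-3))*(-2))*(12 + 2*(-3)) = ((-15 + 9 - 20 + 12)*(-2))*(12 - 6) = -14*(-2)*6 = 28*6 = 168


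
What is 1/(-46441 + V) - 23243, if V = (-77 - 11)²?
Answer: -899434372/38697 ≈ -23243.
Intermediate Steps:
V = 7744 (V = (-88)² = 7744)
1/(-46441 + V) - 23243 = 1/(-46441 + 7744) - 23243 = 1/(-38697) - 23243 = -1/38697 - 23243 = -899434372/38697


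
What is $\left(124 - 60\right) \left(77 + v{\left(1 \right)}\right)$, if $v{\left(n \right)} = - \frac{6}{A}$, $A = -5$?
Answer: $\frac{25024}{5} \approx 5004.8$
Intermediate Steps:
$v{\left(n \right)} = \frac{6}{5}$ ($v{\left(n \right)} = - \frac{6}{-5} = \left(-6\right) \left(- \frac{1}{5}\right) = \frac{6}{5}$)
$\left(124 - 60\right) \left(77 + v{\left(1 \right)}\right) = \left(124 - 60\right) \left(77 + \frac{6}{5}\right) = 64 \cdot \frac{391}{5} = \frac{25024}{5}$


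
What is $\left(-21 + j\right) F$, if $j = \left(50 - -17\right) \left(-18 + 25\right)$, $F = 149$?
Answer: $66752$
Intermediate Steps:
$j = 469$ ($j = \left(50 + \left(20 - 3\right)\right) 7 = \left(50 + 17\right) 7 = 67 \cdot 7 = 469$)
$\left(-21 + j\right) F = \left(-21 + 469\right) 149 = 448 \cdot 149 = 66752$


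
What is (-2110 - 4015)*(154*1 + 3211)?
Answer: -20610625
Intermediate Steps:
(-2110 - 4015)*(154*1 + 3211) = -6125*(154 + 3211) = -6125*3365 = -20610625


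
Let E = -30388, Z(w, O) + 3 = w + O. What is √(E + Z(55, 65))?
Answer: I*√30271 ≈ 173.99*I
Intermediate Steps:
Z(w, O) = -3 + O + w (Z(w, O) = -3 + (w + O) = -3 + (O + w) = -3 + O + w)
√(E + Z(55, 65)) = √(-30388 + (-3 + 65 + 55)) = √(-30388 + 117) = √(-30271) = I*√30271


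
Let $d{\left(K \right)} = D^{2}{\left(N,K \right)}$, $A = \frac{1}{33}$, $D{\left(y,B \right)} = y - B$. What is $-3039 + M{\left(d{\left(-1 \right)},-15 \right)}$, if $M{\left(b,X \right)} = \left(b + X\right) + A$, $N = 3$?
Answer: $- \frac{100253}{33} \approx -3038.0$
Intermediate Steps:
$A = \frac{1}{33} \approx 0.030303$
$d{\left(K \right)} = \left(3 - K\right)^{2}$
$M{\left(b,X \right)} = \frac{1}{33} + X + b$ ($M{\left(b,X \right)} = \left(b + X\right) + \frac{1}{33} = \left(X + b\right) + \frac{1}{33} = \frac{1}{33} + X + b$)
$-3039 + M{\left(d{\left(-1 \right)},-15 \right)} = -3039 + \left(\frac{1}{33} - 15 + \left(-3 - 1\right)^{2}\right) = -3039 + \left(\frac{1}{33} - 15 + \left(-4\right)^{2}\right) = -3039 + \left(\frac{1}{33} - 15 + 16\right) = -3039 + \frac{34}{33} = - \frac{100253}{33}$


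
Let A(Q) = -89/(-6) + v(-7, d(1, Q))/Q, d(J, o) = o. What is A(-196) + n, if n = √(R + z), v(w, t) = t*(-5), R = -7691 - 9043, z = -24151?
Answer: 59/6 + I*√40885 ≈ 9.8333 + 202.2*I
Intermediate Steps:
R = -16734
v(w, t) = -5*t
n = I*√40885 (n = √(-16734 - 24151) = √(-40885) = I*√40885 ≈ 202.2*I)
A(Q) = 59/6 (A(Q) = -89/(-6) + (-5*Q)/Q = -89*(-⅙) - 5 = 89/6 - 5 = 59/6)
A(-196) + n = 59/6 + I*√40885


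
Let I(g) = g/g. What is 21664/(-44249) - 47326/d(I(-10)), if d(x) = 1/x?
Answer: -2094149838/44249 ≈ -47327.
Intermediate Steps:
I(g) = 1
21664/(-44249) - 47326/d(I(-10)) = 21664/(-44249) - 47326/(1/1) = 21664*(-1/44249) - 47326/1 = -21664/44249 - 47326*1 = -21664/44249 - 47326 = -2094149838/44249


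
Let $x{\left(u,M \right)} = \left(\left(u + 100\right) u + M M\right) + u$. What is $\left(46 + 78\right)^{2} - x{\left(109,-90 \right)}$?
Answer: $-15614$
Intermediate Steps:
$x{\left(u,M \right)} = u + M^{2} + u \left(100 + u\right)$ ($x{\left(u,M \right)} = \left(\left(100 + u\right) u + M^{2}\right) + u = \left(u \left(100 + u\right) + M^{2}\right) + u = \left(M^{2} + u \left(100 + u\right)\right) + u = u + M^{2} + u \left(100 + u\right)$)
$\left(46 + 78\right)^{2} - x{\left(109,-90 \right)} = \left(46 + 78\right)^{2} - \left(\left(-90\right)^{2} + 109^{2} + 101 \cdot 109\right) = 124^{2} - \left(8100 + 11881 + 11009\right) = 15376 - 30990 = -15614$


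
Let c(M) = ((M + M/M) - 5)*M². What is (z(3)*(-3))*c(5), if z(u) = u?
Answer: -225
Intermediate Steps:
c(M) = M²*(-4 + M) (c(M) = ((M + 1) - 5)*M² = ((1 + M) - 5)*M² = (-4 + M)*M² = M²*(-4 + M))
(z(3)*(-3))*c(5) = (3*(-3))*(5²*(-4 + 5)) = -225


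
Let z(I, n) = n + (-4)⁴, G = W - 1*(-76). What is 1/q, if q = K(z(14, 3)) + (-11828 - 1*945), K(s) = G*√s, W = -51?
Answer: -12773/162987654 - 25*√259/162987654 ≈ -8.0836e-5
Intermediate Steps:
G = 25 (G = -51 - 1*(-76) = -51 + 76 = 25)
z(I, n) = 256 + n (z(I, n) = n + 256 = 256 + n)
K(s) = 25*√s
q = -12773 + 25*√259 (q = 25*√(256 + 3) + (-11828 - 1*945) = 25*√259 + (-11828 - 945) = 25*√259 - 12773 = -12773 + 25*√259 ≈ -12371.)
1/q = 1/(-12773 + 25*√259)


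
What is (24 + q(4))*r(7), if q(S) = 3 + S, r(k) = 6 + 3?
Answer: 279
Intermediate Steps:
r(k) = 9
(24 + q(4))*r(7) = (24 + (3 + 4))*9 = (24 + 7)*9 = 31*9 = 279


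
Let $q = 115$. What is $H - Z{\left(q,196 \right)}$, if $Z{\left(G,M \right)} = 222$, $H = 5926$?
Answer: $5704$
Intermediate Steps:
$H - Z{\left(q,196 \right)} = 5926 - 222 = 5704$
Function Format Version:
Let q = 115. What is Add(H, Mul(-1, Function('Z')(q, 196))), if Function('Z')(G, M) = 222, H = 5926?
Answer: 5704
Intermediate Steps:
Add(H, Mul(-1, Function('Z')(q, 196))) = Add(5926, Mul(-1, 222)) = Add(5926, -222) = 5704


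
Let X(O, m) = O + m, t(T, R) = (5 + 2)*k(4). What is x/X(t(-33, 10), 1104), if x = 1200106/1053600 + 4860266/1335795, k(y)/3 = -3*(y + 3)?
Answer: 24903229081/3455933202800 ≈ 0.0072059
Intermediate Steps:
k(y) = -27 - 9*y (k(y) = 3*(-3*(y + 3)) = 3*(-3*(3 + y)) = 3*(-9 - 3*y) = -27 - 9*y)
t(T, R) = -441 (t(T, R) = (5 + 2)*(-27 - 9*4) = 7*(-27 - 36) = 7*(-63) = -441)
x = 74709687243/15637706800 (x = 1200106*(1/1053600) + 4860266*(1/1335795) = 600053/526800 + 4860266/1335795 = 74709687243/15637706800 ≈ 4.7775)
x/X(t(-33, 10), 1104) = 74709687243/(15637706800*(-441 + 1104)) = (74709687243/15637706800)/663 = (74709687243/15637706800)*(1/663) = 24903229081/3455933202800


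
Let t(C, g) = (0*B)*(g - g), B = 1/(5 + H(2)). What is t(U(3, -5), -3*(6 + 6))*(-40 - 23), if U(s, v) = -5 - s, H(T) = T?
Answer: 0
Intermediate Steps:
B = ⅐ (B = 1/(5 + 2) = 1/7 = ⅐ ≈ 0.14286)
t(C, g) = 0 (t(C, g) = (0*(⅐))*(g - g) = 0*0 = 0)
t(U(3, -5), -3*(6 + 6))*(-40 - 23) = 0*(-40 - 23) = 0*(-63) = 0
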